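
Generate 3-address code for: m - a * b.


Break into single-operator statements:
t1 = a * b
t2 = m - t1


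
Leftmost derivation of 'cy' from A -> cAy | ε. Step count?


Derivation: A => cAy => cy
Steps: 2


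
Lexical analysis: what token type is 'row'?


Pattern: letter/underscore followed by alphanumerics, not a keyword
Type: IDENTIFIER


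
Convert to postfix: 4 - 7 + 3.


Left to right (same or higher precedence on left)
Postfix: 4 7 - 3 +


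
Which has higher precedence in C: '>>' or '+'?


'+' is additive (level 9); '>>' is shift (level 8)
Higher level binds tighter
'+' has higher precedence than '>>'


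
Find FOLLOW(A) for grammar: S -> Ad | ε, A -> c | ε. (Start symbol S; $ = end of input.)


$ ∈ FOLLOW(S). For each A -> αBβ: add FIRST(β)\{ε} to FOLLOW(B); if β nullable, add FOLLOW(A).
FOLLOW(A) = {d}


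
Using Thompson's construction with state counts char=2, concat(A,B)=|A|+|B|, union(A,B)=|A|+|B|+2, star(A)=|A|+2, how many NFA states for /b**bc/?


Syntax tree has 3 char leaf(s), 0 union(s), 2 star(s)
chars contribute 3×2 = 6; each union adds +2; each star adds +2
Total: 6 + 0 + 4 = 10 states


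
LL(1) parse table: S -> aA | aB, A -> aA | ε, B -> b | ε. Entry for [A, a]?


For [A, a]: 'a' ∈ FIRST(aA)
Entry: A -> aA


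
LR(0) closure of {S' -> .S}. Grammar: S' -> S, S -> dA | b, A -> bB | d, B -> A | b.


Start: S' -> .S
For each item with dot before a nonterminal B, add B -> .γ for every B-production
Closure: [S' -> .S, S -> .dA, S -> .b]


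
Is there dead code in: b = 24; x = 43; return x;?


b is assigned but never read
Dead: 'b = 24'


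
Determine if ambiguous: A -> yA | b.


right-linear, alternatives start with distinct terminals 'y' vs 'b': unique leftmost derivation
Unambiguous


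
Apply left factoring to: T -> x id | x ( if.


Common prefix: 'x'
Factored: T -> x T', T' -> id | ( if


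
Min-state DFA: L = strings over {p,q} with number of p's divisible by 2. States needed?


Track (count of p) mod 2: states 0..1, accept at 0
Minimal DFA: 2 states


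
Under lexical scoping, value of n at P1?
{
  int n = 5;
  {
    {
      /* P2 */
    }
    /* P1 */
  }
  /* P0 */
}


P1's block does not declare n; resolves to the enclosing declaration at depth 0
n = 5


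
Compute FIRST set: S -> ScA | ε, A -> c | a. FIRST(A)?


Per alternative of A: FIRST(c) = {c}; FIRST(a) = {a}
FIRST(A) = {a, c}


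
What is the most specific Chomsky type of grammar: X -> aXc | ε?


Single nonterminal LHS, but a^n c^n is not regular
Classification: Type 2 (Context-Free)


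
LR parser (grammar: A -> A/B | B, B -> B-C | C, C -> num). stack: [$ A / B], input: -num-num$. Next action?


'-' can extend B; shift to build B -> B-C
Action: shift


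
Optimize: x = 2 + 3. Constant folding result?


2 + 3 = 5 at compile time
Optimized: x = 5


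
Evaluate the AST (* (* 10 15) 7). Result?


Evaluate inner: (* 10 15) = 150
Evaluate root: (* 150 7) = 1050
Result: 1050


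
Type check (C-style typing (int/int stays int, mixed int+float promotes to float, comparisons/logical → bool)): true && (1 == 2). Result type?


Operand types: bool && bool
Rule: logical operators take bool operands and yield bool
Result type: bool


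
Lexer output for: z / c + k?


Scan left to right, longest-match per lexeme
Tokens: ID(z), OP(/), ID(c), OP(+), ID(k)


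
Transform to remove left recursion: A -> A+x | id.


Left-recursive alternatives: A+x; non-recursive: id
Introduce A': A -> idA', A' -> +xA' | ε


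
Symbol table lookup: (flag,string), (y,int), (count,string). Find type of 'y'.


Lookup 'y' → type int


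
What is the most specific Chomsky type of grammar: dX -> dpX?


LHS has context (more than one symbol) and |LHS| ≤ |RHS|
Classification: Type 1 (Context-Sensitive)


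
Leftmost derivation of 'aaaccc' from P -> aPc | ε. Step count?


Derivation: P => aPc => aaPcc => aaaPccc => aaaccc
Steps: 4


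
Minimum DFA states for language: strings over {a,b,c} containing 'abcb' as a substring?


KMP-style automaton: 4 progress states + 1 absorbing accept = 5
Minimal DFA: 5 states


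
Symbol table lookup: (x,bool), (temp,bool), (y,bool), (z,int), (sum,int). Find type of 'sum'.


Lookup 'sum' → type int


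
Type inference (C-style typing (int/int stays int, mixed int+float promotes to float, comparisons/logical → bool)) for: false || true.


Operand types: bool || bool
Rule: logical operators take bool operands and yield bool
Result type: bool


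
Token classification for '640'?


Pattern: digits only
Type: INTEGER_LITERAL


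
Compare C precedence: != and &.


'!=' is equality (level 6); '&' is bitwise AND (level 5)
Higher level binds tighter
'!=' has higher precedence than '&'


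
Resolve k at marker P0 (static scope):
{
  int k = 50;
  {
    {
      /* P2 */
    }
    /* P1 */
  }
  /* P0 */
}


k declared in the same block as P0
k = 50


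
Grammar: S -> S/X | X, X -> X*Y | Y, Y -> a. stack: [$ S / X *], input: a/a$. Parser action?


no handle; shift 'a'
Action: shift


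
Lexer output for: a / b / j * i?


Scan left to right, longest-match per lexeme
Tokens: ID(a), OP(/), ID(b), OP(/), ID(j), OP(*), ID(i)


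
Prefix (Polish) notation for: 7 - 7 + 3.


left-to-right (same/higher precedence on left): tree is (+ (- 7 7) 3)
Prefix: + - 7 7 3


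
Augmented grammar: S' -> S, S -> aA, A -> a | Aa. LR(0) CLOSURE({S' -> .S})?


Start: S' -> .S
For each item with dot before a nonterminal B, add B -> .γ for every B-production
Closure: [S' -> .S, S -> .aA]


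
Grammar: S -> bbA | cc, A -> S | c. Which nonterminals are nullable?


A nonterminal is nullable iff some alternative derives ε (directly, or every symbol in it is nullable)
Nullable: {}


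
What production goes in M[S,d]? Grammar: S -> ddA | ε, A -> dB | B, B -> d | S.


For [S, d]: 'd' ∈ FIRST(ddA)
Entry: S -> ddA


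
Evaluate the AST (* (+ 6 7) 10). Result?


Evaluate inner: (+ 6 7) = 13
Evaluate root: (* 13 10) = 130
Result: 130


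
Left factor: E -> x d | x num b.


Common prefix: 'x'
Factored: E -> x E', E' -> d | num b


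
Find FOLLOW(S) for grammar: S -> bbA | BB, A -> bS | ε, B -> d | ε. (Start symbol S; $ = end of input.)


$ ∈ FOLLOW(S). For each A -> αBβ: add FIRST(β)\{ε} to FOLLOW(B); if β nullable, add FOLLOW(A).
FOLLOW(S) = {$}


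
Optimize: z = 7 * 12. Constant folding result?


7 * 12 = 84 at compile time
Optimized: z = 84


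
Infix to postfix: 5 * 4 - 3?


Left to right (same or higher precedence on left)
Postfix: 5 4 * 3 -


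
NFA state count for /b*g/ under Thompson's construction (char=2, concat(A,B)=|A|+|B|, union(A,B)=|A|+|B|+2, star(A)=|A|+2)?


Syntax tree has 2 char leaf(s), 0 union(s), 1 star(s)
chars contribute 2×2 = 4; each union adds +2; each star adds +2
Total: 4 + 0 + 2 = 6 states


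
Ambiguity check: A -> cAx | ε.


balanced c^n…x^n: each string has a unique parse
Unambiguous


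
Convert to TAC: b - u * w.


Break into single-operator statements:
t1 = u * w
t2 = b - t1


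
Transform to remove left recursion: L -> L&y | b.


Left-recursive alternatives: L&y; non-recursive: b
Introduce L': L -> bL', L' -> &yL' | ε


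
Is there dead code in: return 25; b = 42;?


statement follows a return and is unreachable
Dead: 'b = 42'


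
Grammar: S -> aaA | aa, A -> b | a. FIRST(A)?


Per alternative of A: FIRST(b) = {b}; FIRST(a) = {a}
FIRST(A) = {a, b}


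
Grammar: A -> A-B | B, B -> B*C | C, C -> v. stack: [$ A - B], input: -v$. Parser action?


handle 'A-B' on top; lookahead ∈ FOLLOW(A) = {-, $}
Action: reduce (A -> A-B)


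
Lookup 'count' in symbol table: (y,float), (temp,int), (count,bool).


Lookup 'count' → type bool


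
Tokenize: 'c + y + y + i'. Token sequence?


Scan left to right, longest-match per lexeme
Tokens: ID(c), OP(+), ID(y), OP(+), ID(y), OP(+), ID(i)


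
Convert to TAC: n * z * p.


Break into single-operator statements:
t1 = n * z
t2 = t1 * p


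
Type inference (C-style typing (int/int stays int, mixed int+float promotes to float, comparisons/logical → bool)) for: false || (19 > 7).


Operand types: bool || bool
Rule: logical operators take bool operands and yield bool
Result type: bool


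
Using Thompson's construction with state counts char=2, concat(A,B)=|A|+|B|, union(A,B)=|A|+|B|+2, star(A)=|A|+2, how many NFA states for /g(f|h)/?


Syntax tree has 3 char leaf(s), 1 union(s), 0 star(s)
chars contribute 3×2 = 6; each union adds +2; each star adds +2
Total: 6 + 2 + 0 = 8 states


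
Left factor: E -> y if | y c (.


Common prefix: 'y'
Factored: E -> y E', E' -> if | c (


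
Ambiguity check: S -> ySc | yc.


balanced y^n…c^n: each string has a unique parse
Unambiguous


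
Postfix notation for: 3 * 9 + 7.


Left to right (same or higher precedence on left)
Postfix: 3 9 * 7 +


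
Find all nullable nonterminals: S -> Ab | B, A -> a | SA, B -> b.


A nonterminal is nullable iff some alternative derives ε (directly, or every symbol in it is nullable)
Nullable: {}


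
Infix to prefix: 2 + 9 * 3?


'*' binds tighter: tree is (+ 2 (* 9 3))
Prefix: + 2 * 9 3


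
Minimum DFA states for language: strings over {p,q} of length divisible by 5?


Track length mod 5: states 0..4, accept at 0
Minimal DFA: 5 states


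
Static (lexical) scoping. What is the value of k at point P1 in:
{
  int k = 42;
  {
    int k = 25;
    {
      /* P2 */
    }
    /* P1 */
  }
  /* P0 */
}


k declared in the same block as P1
k = 25


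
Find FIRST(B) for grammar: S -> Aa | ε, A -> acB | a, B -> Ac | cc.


Per alternative of B: FIRST(Ac) = {a}; FIRST(cc) = {c}
FIRST(B) = {a, c}


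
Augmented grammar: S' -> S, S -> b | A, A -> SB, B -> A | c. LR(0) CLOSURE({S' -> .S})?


Start: S' -> .S
For each item with dot before a nonterminal B, add B -> .γ for every B-production
Closure: [S' -> .S, S -> .b, S -> .A, A -> .SB]


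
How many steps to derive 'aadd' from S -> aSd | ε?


Derivation: S => aSd => aaSdd => aadd
Steps: 3


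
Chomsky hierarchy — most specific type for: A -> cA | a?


Right-linear: every RHS is a terminal or a terminal followed by one nonterminal
Classification: Type 3 (Regular)


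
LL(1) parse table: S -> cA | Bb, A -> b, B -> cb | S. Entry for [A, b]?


For [A, b]: 'b' ∈ FIRST(b)
Entry: A -> b


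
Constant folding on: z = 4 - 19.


4 - 19 = -15 at compile time
Optimized: z = -15


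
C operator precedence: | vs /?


'/' is multiplicative (level 10); '|' is bitwise OR (level 3)
Higher level binds tighter
'/' has higher precedence than '|'


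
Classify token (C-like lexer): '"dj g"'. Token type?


Pattern: double-quoted sequence
Type: STRING_LITERAL


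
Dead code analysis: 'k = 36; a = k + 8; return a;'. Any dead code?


k is read by a's definition; a is returned
No dead code


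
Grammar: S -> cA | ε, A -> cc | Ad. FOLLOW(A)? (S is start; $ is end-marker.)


$ ∈ FOLLOW(S). For each A -> αBβ: add FIRST(β)\{ε} to FOLLOW(B); if β nullable, add FOLLOW(A).
FOLLOW(A) = {$, d}


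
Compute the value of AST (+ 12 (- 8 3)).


Evaluate inner: (- 8 3) = 5
Evaluate root: (+ 12 5) = 17
Result: 17


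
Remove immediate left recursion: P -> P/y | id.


Left-recursive alternatives: P/y; non-recursive: id
Introduce P': P -> idP', P' -> /yP' | ε


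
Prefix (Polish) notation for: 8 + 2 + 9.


left-to-right (same/higher precedence on left): tree is (+ (+ 8 2) 9)
Prefix: + + 8 2 9


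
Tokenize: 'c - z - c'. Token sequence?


Scan left to right, longest-match per lexeme
Tokens: ID(c), OP(-), ID(z), OP(-), ID(c)


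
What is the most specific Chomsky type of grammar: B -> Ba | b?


Left-linear: every RHS is a terminal or one nonterminal followed by a terminal
Classification: Type 3 (Regular)


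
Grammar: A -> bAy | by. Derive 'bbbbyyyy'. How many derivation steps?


Derivation: A => bAy => bbAyy => bbbAyyy => bbbbyyyy
Steps: 4


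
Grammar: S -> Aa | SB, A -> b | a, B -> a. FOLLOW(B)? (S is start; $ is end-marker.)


$ ∈ FOLLOW(S). For each A -> αBβ: add FIRST(β)\{ε} to FOLLOW(B); if β nullable, add FOLLOW(A).
FOLLOW(B) = {$, a}


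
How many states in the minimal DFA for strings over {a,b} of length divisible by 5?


Track length mod 5: states 0..4, accept at 0
Minimal DFA: 5 states


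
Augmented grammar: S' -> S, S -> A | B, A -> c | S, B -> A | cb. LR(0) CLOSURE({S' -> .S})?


Start: S' -> .S
For each item with dot before a nonterminal B, add B -> .γ for every B-production
Closure: [S' -> .S, S -> .A, S -> .B, A -> .c, A -> .S, B -> .A, B -> .cb]


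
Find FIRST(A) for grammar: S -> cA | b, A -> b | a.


Per alternative of A: FIRST(b) = {b}; FIRST(a) = {a}
FIRST(A) = {a, b}


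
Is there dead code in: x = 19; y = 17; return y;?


x is assigned but never read
Dead: 'x = 19'


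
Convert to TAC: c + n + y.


Break into single-operator statements:
t1 = c + n
t2 = t1 + y


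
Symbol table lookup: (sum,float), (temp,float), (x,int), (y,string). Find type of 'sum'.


Lookup 'sum' → type float


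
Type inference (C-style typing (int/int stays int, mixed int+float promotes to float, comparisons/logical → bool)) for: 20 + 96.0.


Operand types: int + float
Rule: mixed int/float promotes to float; int/int stays int
Result type: float


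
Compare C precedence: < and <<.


'<<' is shift (level 8); '<' is relational (level 7)
Higher level binds tighter
'<<' has higher precedence than '<'


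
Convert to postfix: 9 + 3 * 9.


* has higher precedence, evaluate 3*9 first
Postfix: 9 3 9 * +


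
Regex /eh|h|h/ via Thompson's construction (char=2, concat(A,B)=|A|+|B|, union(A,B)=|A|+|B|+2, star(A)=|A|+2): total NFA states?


Syntax tree has 4 char leaf(s), 2 union(s), 0 star(s)
chars contribute 4×2 = 8; each union adds +2; each star adds +2
Total: 8 + 4 + 0 = 12 states


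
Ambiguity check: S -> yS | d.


right-linear, alternatives start with distinct terminals 'y' vs 'd': unique leftmost derivation
Unambiguous


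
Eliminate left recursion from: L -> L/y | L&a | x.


Left-recursive alternatives: L/y, L&a; non-recursive: x
Introduce L': L -> xL', L' -> /yL' | &aL' | ε


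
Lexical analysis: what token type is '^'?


Pattern: operator symbol
Type: OPERATOR


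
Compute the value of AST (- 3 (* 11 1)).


Evaluate inner: (* 11 1) = 11
Evaluate root: (- 3 11) = -8
Result: -8


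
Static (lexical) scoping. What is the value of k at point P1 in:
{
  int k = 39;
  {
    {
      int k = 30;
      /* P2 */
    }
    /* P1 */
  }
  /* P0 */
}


P1's block does not declare k; resolves to the enclosing declaration at depth 0
k = 39


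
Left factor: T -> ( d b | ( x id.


Common prefix: '('
Factored: T -> ( T', T' -> d b | x id


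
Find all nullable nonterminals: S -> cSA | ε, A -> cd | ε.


A nonterminal is nullable iff some alternative derives ε (directly, or every symbol in it is nullable)
Nullable: {A, S}


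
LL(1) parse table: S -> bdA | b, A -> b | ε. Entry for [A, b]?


For [A, b]: 'b' ∈ FIRST(b)
Entry: A -> b


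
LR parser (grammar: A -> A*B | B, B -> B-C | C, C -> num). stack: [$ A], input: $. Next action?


start symbol A on stack, input exhausted
Action: accept


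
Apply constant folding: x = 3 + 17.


3 + 17 = 20 at compile time
Optimized: x = 20


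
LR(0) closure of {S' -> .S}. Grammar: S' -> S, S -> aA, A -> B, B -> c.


Start: S' -> .S
For each item with dot before a nonterminal B, add B -> .γ for every B-production
Closure: [S' -> .S, S -> .aA]


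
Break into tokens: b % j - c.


Scan left to right, longest-match per lexeme
Tokens: ID(b), OP(%), ID(j), OP(-), ID(c)


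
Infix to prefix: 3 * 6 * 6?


left-to-right (same/higher precedence on left): tree is (* (* 3 6) 6)
Prefix: * * 3 6 6


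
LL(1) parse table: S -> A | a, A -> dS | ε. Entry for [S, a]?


For [S, a]: 'a' ∈ FIRST(a)
Entry: S -> a


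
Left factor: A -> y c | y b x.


Common prefix: 'y'
Factored: A -> y A', A' -> c | b x


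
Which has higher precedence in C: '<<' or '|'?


'<<' is shift (level 8); '|' is bitwise OR (level 3)
Higher level binds tighter
'<<' has higher precedence than '|'


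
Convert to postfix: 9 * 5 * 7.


Left to right (same or higher precedence on left)
Postfix: 9 5 * 7 *


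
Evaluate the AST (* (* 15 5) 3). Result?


Evaluate inner: (* 15 5) = 75
Evaluate root: (* 75 3) = 225
Result: 225


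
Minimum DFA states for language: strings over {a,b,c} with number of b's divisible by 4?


Track (count of b) mod 4: states 0..3, accept at 0
Minimal DFA: 4 states


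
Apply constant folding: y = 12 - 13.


12 - 13 = -1 at compile time
Optimized: y = -1


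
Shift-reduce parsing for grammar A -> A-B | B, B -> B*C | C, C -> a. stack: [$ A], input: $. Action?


start symbol A on stack, input exhausted
Action: accept


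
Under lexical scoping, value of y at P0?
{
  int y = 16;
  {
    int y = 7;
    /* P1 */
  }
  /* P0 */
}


y declared in the same block as P0
y = 16


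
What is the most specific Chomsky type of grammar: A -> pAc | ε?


Single nonterminal LHS, but p^n c^n is not regular
Classification: Type 2 (Context-Free)


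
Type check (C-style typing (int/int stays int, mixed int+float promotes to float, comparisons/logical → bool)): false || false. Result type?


Operand types: bool || bool
Rule: logical operators take bool operands and yield bool
Result type: bool


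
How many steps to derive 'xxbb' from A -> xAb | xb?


Derivation: A => xAb => xxbb
Steps: 2


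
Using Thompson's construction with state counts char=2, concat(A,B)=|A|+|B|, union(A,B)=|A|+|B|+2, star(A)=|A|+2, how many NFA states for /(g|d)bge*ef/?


Syntax tree has 7 char leaf(s), 1 union(s), 1 star(s)
chars contribute 7×2 = 14; each union adds +2; each star adds +2
Total: 14 + 2 + 2 = 18 states


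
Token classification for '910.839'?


Pattern: digits with a decimal point
Type: FLOAT_LITERAL


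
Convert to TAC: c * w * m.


Break into single-operator statements:
t1 = c * w
t2 = t1 * m


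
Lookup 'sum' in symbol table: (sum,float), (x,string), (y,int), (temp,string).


Lookup 'sum' → type float


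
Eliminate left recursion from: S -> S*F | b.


Left-recursive alternatives: S*F; non-recursive: b
Introduce S': S -> bS', S' -> *FS' | ε


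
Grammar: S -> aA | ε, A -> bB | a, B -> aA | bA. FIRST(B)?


Per alternative of B: FIRST(aA) = {a}; FIRST(bA) = {b}
FIRST(B) = {a, b}


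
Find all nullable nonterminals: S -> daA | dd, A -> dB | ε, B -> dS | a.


A nonterminal is nullable iff some alternative derives ε (directly, or every symbol in it is nullable)
Nullable: {A}


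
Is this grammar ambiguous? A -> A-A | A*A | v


'v-v*v' has two parse trees (no precedence encoded between - and *)
Ambiguous


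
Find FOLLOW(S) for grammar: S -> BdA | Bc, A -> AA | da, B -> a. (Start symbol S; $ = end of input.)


$ ∈ FOLLOW(S). For each A -> αBβ: add FIRST(β)\{ε} to FOLLOW(B); if β nullable, add FOLLOW(A).
FOLLOW(S) = {$}


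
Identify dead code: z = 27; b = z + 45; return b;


z is read by b's definition; b is returned
No dead code


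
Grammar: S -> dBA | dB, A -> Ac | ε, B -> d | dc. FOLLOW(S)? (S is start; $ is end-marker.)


$ ∈ FOLLOW(S). For each A -> αBβ: add FIRST(β)\{ε} to FOLLOW(B); if β nullable, add FOLLOW(A).
FOLLOW(S) = {$}


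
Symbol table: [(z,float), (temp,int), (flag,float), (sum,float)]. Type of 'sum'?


Lookup 'sum' → type float


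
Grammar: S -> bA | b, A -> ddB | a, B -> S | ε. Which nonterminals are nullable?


A nonterminal is nullable iff some alternative derives ε (directly, or every symbol in it is nullable)
Nullable: {B}


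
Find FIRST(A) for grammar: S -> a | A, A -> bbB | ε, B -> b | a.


Per alternative of A: FIRST(bbB) = {b}; FIRST(ε) = {ε}
FIRST(A) = {b, ε}


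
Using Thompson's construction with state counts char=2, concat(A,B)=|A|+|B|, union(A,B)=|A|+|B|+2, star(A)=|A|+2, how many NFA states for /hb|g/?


Syntax tree has 3 char leaf(s), 1 union(s), 0 star(s)
chars contribute 3×2 = 6; each union adds +2; each star adds +2
Total: 6 + 2 + 0 = 8 states


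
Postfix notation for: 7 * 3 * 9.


Left to right (same or higher precedence on left)
Postfix: 7 3 * 9 *


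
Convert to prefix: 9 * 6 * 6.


left-to-right (same/higher precedence on left): tree is (* (* 9 6) 6)
Prefix: * * 9 6 6


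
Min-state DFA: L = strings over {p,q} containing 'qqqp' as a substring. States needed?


KMP-style automaton: 4 progress states + 1 absorbing accept = 5
Minimal DFA: 5 states


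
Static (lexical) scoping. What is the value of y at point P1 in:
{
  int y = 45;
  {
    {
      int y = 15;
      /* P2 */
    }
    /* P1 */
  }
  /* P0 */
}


P1's block does not declare y; resolves to the enclosing declaration at depth 0
y = 45


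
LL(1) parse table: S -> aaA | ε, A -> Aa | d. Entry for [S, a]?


For [S, a]: 'a' ∈ FIRST(aaA)
Entry: S -> aaA


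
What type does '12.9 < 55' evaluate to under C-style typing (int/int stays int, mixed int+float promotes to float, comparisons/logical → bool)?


Operand types: float < int
Rule: comparison yields bool
Result type: bool


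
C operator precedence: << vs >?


'<<' is shift (level 8); '>' is relational (level 7)
Higher level binds tighter
'<<' has higher precedence than '>'


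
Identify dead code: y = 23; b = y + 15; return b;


y is read by b's definition; b is returned
No dead code


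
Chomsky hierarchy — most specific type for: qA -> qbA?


LHS has context (more than one symbol) and |LHS| ≤ |RHS|
Classification: Type 1 (Context-Sensitive)


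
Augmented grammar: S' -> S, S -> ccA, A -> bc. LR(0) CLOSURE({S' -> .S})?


Start: S' -> .S
For each item with dot before a nonterminal B, add B -> .γ for every B-production
Closure: [S' -> .S, S -> .ccA]


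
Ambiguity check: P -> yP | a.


right-linear, alternatives start with distinct terminals 'y' vs 'a': unique leftmost derivation
Unambiguous


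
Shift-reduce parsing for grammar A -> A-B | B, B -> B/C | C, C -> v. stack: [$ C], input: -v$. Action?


'C' (not preceded by B/) is the handle for B -> C
Action: reduce (B -> C)


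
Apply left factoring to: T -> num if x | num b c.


Common prefix: 'num'
Factored: T -> num T', T' -> if x | b c


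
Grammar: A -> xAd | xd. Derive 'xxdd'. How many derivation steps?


Derivation: A => xAd => xxdd
Steps: 2


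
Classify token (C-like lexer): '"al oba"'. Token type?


Pattern: double-quoted sequence
Type: STRING_LITERAL


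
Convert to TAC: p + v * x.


Break into single-operator statements:
t1 = v * x
t2 = p + t1


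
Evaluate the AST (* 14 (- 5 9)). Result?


Evaluate inner: (- 5 9) = -4
Evaluate root: (* 14 -4) = -56
Result: -56


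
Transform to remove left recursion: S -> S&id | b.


Left-recursive alternatives: S&id; non-recursive: b
Introduce S': S -> bS', S' -> &idS' | ε


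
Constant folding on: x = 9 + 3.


9 + 3 = 12 at compile time
Optimized: x = 12


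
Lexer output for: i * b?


Scan left to right, longest-match per lexeme
Tokens: ID(i), OP(*), ID(b)


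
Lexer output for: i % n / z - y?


Scan left to right, longest-match per lexeme
Tokens: ID(i), OP(%), ID(n), OP(/), ID(z), OP(-), ID(y)


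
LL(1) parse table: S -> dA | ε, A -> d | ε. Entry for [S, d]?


For [S, d]: 'd' ∈ FIRST(dA)
Entry: S -> dA


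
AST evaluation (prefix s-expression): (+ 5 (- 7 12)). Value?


Evaluate inner: (- 7 12) = -5
Evaluate root: (+ 5 -5) = 0
Result: 0


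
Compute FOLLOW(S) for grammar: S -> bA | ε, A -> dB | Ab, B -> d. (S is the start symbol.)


$ ∈ FOLLOW(S). For each A -> αBβ: add FIRST(β)\{ε} to FOLLOW(B); if β nullable, add FOLLOW(A).
FOLLOW(S) = {$}


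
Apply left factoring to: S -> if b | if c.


Common prefix: 'if'
Factored: S -> if S', S' -> b | c


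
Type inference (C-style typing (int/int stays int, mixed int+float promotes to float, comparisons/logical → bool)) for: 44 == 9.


Operand types: int == int
Rule: comparison yields bool
Result type: bool


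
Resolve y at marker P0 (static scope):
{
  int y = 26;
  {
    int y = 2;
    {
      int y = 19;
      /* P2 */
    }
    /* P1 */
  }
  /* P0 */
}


y declared in the same block as P0
y = 26


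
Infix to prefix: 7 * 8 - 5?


left-to-right (same/higher precedence on left): tree is (- (* 7 8) 5)
Prefix: - * 7 8 5


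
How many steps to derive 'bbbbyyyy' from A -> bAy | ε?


Derivation: A => bAy => bbAyy => bbbAyyy => bbbbAyyyy => bbbbyyyy
Steps: 5


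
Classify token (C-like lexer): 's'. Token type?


Pattern: letter/underscore followed by alphanumerics, not a keyword
Type: IDENTIFIER


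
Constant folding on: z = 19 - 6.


19 - 6 = 13 at compile time
Optimized: z = 13


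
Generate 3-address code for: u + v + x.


Break into single-operator statements:
t1 = u + v
t2 = t1 + x


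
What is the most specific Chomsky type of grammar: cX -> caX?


LHS has context (more than one symbol) and |LHS| ≤ |RHS|
Classification: Type 1 (Context-Sensitive)


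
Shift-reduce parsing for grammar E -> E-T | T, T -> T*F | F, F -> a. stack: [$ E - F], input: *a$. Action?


'F' (not preceded by T*) is the handle for T -> F
Action: reduce (T -> F)


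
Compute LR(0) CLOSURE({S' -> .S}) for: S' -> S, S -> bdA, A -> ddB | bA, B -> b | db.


Start: S' -> .S
For each item with dot before a nonterminal B, add B -> .γ for every B-production
Closure: [S' -> .S, S -> .bdA]


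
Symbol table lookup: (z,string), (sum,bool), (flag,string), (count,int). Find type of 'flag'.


Lookup 'flag' → type string


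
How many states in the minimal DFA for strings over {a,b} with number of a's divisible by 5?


Track (count of a) mod 5: states 0..4, accept at 0
Minimal DFA: 5 states


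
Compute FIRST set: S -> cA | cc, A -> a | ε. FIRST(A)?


Per alternative of A: FIRST(a) = {a}; FIRST(ε) = {ε}
FIRST(A) = {a, ε}


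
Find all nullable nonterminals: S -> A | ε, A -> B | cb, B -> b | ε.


A nonterminal is nullable iff some alternative derives ε (directly, or every symbol in it is nullable)
Nullable: {A, B, S}


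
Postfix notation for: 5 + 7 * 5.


* has higher precedence, evaluate 7*5 first
Postfix: 5 7 5 * +


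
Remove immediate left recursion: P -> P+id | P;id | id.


Left-recursive alternatives: P+id, P;id; non-recursive: id
Introduce P': P -> idP', P' -> +idP' | ;idP' | ε


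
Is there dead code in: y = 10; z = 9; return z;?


y is assigned but never read
Dead: 'y = 10'


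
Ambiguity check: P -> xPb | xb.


balanced x^n…b^n: each string has a unique parse
Unambiguous


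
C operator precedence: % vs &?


'%' is multiplicative (level 10); '&' is bitwise AND (level 5)
Higher level binds tighter
'%' has higher precedence than '&'


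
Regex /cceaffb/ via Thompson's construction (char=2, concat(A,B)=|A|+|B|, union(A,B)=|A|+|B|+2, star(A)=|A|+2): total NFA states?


Syntax tree has 7 char leaf(s), 0 union(s), 0 star(s)
chars contribute 7×2 = 14; each union adds +2; each star adds +2
Total: 14 + 0 + 0 = 14 states


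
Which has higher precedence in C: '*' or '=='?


'*' is multiplicative (level 10); '==' is equality (level 6)
Higher level binds tighter
'*' has higher precedence than '=='


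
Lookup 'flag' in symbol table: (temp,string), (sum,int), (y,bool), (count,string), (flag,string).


Lookup 'flag' → type string


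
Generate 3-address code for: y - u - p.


Break into single-operator statements:
t1 = y - u
t2 = t1 - p


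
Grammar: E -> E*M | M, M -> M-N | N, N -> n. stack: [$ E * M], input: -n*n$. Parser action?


'-' can extend M; shift to build M -> M-N
Action: shift


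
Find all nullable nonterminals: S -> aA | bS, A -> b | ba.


A nonterminal is nullable iff some alternative derives ε (directly, or every symbol in it is nullable)
Nullable: {}


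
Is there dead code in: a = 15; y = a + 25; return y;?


a is read by y's definition; y is returned
No dead code


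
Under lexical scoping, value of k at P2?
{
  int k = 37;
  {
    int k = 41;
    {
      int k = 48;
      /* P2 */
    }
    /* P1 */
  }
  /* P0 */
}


k declared in the same block as P2
k = 48


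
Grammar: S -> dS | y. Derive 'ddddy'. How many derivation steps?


Derivation: S => dS => ddS => dddS => ddddS => ddddy
Steps: 5


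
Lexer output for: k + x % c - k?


Scan left to right, longest-match per lexeme
Tokens: ID(k), OP(+), ID(x), OP(%), ID(c), OP(-), ID(k)


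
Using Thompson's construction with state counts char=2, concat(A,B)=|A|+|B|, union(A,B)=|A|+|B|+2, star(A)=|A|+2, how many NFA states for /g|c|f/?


Syntax tree has 3 char leaf(s), 2 union(s), 0 star(s)
chars contribute 3×2 = 6; each union adds +2; each star adds +2
Total: 6 + 4 + 0 = 10 states


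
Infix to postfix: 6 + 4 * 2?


* has higher precedence, evaluate 4*2 first
Postfix: 6 4 2 * +


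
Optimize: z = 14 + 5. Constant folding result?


14 + 5 = 19 at compile time
Optimized: z = 19


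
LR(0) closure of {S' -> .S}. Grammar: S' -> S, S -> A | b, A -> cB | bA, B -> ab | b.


Start: S' -> .S
For each item with dot before a nonterminal B, add B -> .γ for every B-production
Closure: [S' -> .S, S -> .A, S -> .b, A -> .cB, A -> .bA]


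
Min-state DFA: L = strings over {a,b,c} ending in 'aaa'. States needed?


Track the longest suffix of input matching a prefix of 'aaa': 4 classes (prefixes of length 0..3)
Minimal DFA: 4 states


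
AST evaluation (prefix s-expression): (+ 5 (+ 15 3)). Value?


Evaluate inner: (+ 15 3) = 18
Evaluate root: (+ 5 18) = 23
Result: 23


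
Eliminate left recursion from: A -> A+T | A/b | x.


Left-recursive alternatives: A+T, A/b; non-recursive: x
Introduce A': A -> xA', A' -> +TA' | /bA' | ε


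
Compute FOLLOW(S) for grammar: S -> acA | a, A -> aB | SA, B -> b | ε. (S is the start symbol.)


$ ∈ FOLLOW(S). For each A -> αBβ: add FIRST(β)\{ε} to FOLLOW(B); if β nullable, add FOLLOW(A).
FOLLOW(S) = {$, a}


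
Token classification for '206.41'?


Pattern: digits with a decimal point
Type: FLOAT_LITERAL


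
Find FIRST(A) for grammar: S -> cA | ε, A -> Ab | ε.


Per alternative of A: FIRST(Ab) = {b}; FIRST(ε) = {ε}
FIRST(A) = {b, ε}


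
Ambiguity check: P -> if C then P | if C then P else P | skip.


dangling else: 'if C then if C then skip else skip' parses two ways
Ambiguous


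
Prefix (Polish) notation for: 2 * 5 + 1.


left-to-right (same/higher precedence on left): tree is (+ (* 2 5) 1)
Prefix: + * 2 5 1


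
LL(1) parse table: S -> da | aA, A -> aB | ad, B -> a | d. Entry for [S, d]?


For [S, d]: 'd' ∈ FIRST(da)
Entry: S -> da


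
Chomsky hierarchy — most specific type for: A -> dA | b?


Right-linear: every RHS is a terminal or a terminal followed by one nonterminal
Classification: Type 3 (Regular)


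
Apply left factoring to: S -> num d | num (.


Common prefix: 'num'
Factored: S -> num S', S' -> d | (


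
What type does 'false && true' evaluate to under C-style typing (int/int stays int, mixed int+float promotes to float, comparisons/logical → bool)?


Operand types: bool && bool
Rule: logical operators take bool operands and yield bool
Result type: bool


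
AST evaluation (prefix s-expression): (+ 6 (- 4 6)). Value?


Evaluate inner: (- 4 6) = -2
Evaluate root: (+ 6 -2) = 4
Result: 4


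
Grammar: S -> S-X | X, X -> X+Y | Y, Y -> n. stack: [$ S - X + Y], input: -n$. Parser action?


handle 'X+Y' on top
Action: reduce (X -> X+Y)


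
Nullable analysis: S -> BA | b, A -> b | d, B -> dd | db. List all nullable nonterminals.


A nonterminal is nullable iff some alternative derives ε (directly, or every symbol in it is nullable)
Nullable: {}


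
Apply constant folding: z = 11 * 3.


11 * 3 = 33 at compile time
Optimized: z = 33


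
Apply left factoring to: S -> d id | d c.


Common prefix: 'd'
Factored: S -> d S', S' -> id | c


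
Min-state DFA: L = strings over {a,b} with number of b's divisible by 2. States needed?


Track (count of b) mod 2: states 0..1, accept at 0
Minimal DFA: 2 states


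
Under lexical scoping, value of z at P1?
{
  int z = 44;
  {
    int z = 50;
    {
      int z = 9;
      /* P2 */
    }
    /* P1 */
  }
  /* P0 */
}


z declared in the same block as P1
z = 50


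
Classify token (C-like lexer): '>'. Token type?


Pattern: operator symbol
Type: OPERATOR


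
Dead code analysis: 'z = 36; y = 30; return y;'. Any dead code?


z is assigned but never read
Dead: 'z = 36'


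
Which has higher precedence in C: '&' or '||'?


'&' is bitwise AND (level 5); '||' is logical OR (level 1)
Higher level binds tighter
'&' has higher precedence than '||'


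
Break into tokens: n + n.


Scan left to right, longest-match per lexeme
Tokens: ID(n), OP(+), ID(n)


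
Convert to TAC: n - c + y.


Break into single-operator statements:
t1 = n - c
t2 = t1 + y


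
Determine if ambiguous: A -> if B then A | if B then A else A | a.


dangling else: 'if B then if B then a else a' parses two ways
Ambiguous


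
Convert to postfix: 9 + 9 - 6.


Left to right (same or higher precedence on left)
Postfix: 9 9 + 6 -


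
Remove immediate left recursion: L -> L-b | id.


Left-recursive alternatives: L-b; non-recursive: id
Introduce L': L -> idL', L' -> -bL' | ε


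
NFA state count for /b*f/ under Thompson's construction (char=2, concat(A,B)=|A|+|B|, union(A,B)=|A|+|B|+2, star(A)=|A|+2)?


Syntax tree has 2 char leaf(s), 0 union(s), 1 star(s)
chars contribute 2×2 = 4; each union adds +2; each star adds +2
Total: 4 + 0 + 2 = 6 states


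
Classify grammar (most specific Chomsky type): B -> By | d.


Left-linear: every RHS is a terminal or one nonterminal followed by a terminal
Classification: Type 3 (Regular)


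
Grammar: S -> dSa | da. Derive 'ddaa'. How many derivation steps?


Derivation: S => dSa => ddaa
Steps: 2


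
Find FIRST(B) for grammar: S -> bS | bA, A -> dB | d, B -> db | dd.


Per alternative of B: FIRST(db) = {d}; FIRST(dd) = {d}
FIRST(B) = {d}


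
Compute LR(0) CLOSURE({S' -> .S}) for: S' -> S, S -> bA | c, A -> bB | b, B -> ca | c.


Start: S' -> .S
For each item with dot before a nonterminal B, add B -> .γ for every B-production
Closure: [S' -> .S, S -> .bA, S -> .c]


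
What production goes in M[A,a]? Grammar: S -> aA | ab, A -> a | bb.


For [A, a]: 'a' ∈ FIRST(a)
Entry: A -> a


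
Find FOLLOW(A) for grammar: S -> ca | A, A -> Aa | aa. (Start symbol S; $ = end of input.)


$ ∈ FOLLOW(S). For each A -> αBβ: add FIRST(β)\{ε} to FOLLOW(B); if β nullable, add FOLLOW(A).
FOLLOW(A) = {$, a}


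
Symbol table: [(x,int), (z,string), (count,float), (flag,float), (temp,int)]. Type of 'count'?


Lookup 'count' → type float


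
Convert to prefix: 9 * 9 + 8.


left-to-right (same/higher precedence on left): tree is (+ (* 9 9) 8)
Prefix: + * 9 9 8


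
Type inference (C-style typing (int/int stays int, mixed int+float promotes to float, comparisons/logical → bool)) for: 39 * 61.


Operand types: int * int
Rule: mixed int/float promotes to float; int/int stays int
Result type: int


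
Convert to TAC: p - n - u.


Break into single-operator statements:
t1 = p - n
t2 = t1 - u


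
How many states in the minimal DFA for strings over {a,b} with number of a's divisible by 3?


Track (count of a) mod 3: states 0..2, accept at 0
Minimal DFA: 3 states


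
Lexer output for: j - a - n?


Scan left to right, longest-match per lexeme
Tokens: ID(j), OP(-), ID(a), OP(-), ID(n)


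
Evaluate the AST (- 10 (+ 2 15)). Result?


Evaluate inner: (+ 2 15) = 17
Evaluate root: (- 10 17) = -7
Result: -7


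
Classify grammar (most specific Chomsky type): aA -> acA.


LHS has context (more than one symbol) and |LHS| ≤ |RHS|
Classification: Type 1 (Context-Sensitive)


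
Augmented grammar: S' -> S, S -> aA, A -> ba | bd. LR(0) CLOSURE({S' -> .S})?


Start: S' -> .S
For each item with dot before a nonterminal B, add B -> .γ for every B-production
Closure: [S' -> .S, S -> .aA]


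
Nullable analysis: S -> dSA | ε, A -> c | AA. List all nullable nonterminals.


A nonterminal is nullable iff some alternative derives ε (directly, or every symbol in it is nullable)
Nullable: {S}


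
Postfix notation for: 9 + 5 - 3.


Left to right (same or higher precedence on left)
Postfix: 9 5 + 3 -


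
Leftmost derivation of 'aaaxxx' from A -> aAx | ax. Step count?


Derivation: A => aAx => aaAxx => aaaxxx
Steps: 3


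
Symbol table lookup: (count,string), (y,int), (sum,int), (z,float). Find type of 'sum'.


Lookup 'sum' → type int


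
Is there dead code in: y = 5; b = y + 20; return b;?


y is read by b's definition; b is returned
No dead code


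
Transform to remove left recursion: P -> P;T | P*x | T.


Left-recursive alternatives: P;T, P*x; non-recursive: T
Introduce P': P -> TP', P' -> ;TP' | *xP' | ε


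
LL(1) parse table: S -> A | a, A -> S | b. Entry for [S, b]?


For [S, b]: 'b' ∈ FIRST(A)
Entry: S -> A


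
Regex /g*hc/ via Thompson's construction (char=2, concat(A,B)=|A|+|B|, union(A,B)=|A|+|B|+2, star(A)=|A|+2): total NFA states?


Syntax tree has 3 char leaf(s), 0 union(s), 1 star(s)
chars contribute 3×2 = 6; each union adds +2; each star adds +2
Total: 6 + 0 + 2 = 8 states


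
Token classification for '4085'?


Pattern: digits only
Type: INTEGER_LITERAL


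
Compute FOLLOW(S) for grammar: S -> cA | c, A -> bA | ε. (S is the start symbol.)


$ ∈ FOLLOW(S). For each A -> αBβ: add FIRST(β)\{ε} to FOLLOW(B); if β nullable, add FOLLOW(A).
FOLLOW(S) = {$}


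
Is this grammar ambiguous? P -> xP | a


right-linear, alternatives start with distinct terminals 'x' vs 'a': unique leftmost derivation
Unambiguous


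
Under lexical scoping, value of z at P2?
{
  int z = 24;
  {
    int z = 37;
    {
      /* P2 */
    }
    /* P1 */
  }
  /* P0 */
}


P2's block does not declare z; resolves to the enclosing declaration at depth 1
z = 37


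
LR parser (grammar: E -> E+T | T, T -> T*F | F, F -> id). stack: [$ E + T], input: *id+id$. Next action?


'*' can extend T; shift to build T -> T*F
Action: shift


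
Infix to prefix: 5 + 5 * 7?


'*' binds tighter: tree is (+ 5 (* 5 7))
Prefix: + 5 * 5 7


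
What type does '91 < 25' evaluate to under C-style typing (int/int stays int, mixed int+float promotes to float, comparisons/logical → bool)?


Operand types: int < int
Rule: comparison yields bool
Result type: bool


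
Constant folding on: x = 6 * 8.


6 * 8 = 48 at compile time
Optimized: x = 48


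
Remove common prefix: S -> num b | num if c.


Common prefix: 'num'
Factored: S -> num S', S' -> b | if c
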